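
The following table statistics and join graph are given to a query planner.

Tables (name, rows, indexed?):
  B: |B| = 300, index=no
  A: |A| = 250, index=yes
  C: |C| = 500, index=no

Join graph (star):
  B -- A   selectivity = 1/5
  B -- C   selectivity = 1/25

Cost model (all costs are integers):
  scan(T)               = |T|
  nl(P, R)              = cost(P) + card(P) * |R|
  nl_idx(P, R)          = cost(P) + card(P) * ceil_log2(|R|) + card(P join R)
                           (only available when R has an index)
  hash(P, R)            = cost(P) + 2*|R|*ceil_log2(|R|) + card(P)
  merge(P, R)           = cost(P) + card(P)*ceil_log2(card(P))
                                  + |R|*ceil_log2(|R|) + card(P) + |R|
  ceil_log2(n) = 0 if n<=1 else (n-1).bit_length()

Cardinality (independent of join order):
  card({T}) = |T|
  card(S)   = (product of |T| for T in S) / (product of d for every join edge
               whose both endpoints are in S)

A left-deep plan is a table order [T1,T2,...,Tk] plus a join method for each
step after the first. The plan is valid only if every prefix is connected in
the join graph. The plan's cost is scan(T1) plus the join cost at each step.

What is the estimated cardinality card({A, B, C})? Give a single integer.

300000

Tables in S: A(250), B(300), C(500)
Edges inside S: B-A(d=5), B-C(d=25)
numerator = 250 * 300 * 500 = 37500000
denominator = 5 * 25 = 125
card(S) = 37500000 / 125 = 300000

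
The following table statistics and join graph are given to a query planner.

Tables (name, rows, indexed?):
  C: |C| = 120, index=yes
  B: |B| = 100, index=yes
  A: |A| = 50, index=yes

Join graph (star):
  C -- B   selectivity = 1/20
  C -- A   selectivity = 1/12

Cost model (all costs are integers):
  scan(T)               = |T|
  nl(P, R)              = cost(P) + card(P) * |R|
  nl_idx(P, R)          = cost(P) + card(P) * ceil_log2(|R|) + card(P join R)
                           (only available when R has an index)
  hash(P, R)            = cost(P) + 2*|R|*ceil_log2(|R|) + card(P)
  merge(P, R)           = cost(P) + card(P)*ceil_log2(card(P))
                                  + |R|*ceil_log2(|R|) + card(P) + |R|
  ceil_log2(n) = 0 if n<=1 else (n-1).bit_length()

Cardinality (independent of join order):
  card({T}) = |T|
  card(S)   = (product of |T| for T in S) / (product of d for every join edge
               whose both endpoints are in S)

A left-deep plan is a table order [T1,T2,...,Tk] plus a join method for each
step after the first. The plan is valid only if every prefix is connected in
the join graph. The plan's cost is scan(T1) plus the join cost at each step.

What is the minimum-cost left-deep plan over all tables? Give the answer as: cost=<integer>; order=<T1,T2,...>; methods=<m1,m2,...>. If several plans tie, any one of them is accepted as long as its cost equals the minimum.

cost=2600; order=B,C,A; methods=nl_idx,hash

Selinger DP (subsets sized 1..n):
  {C}: scan cost=120, card=120
  {B}: scan cost=100, card=100
  {A}: scan cost=50, card=50
  {BC}: card=600; try (C,nl_idx)→1400, (B,nl_idx)→1560, (B,hash)→1640, (C,merge)→1860, (C,hash)→1880, (B,merge)→1880 …(+2); best=1400 via (C,nl_idx)
  {AC}: card=500; try (A,hash)→840, (C,nl_idx)→900, (A,nl_idx)→1340, (C,merge)→1360, (A,merge)→1430, (C,hash)→1780 …(+2); best=840 via (A,hash)
  {ABC}: card=2500; try (A,hash)→2600, (B,hash)→2740, (B,merge)→6640, (B,nl_idx)→6840, (A,nl_idx)→7500, (A,merge)→8350 …(+2); best=2600 via (A,hash)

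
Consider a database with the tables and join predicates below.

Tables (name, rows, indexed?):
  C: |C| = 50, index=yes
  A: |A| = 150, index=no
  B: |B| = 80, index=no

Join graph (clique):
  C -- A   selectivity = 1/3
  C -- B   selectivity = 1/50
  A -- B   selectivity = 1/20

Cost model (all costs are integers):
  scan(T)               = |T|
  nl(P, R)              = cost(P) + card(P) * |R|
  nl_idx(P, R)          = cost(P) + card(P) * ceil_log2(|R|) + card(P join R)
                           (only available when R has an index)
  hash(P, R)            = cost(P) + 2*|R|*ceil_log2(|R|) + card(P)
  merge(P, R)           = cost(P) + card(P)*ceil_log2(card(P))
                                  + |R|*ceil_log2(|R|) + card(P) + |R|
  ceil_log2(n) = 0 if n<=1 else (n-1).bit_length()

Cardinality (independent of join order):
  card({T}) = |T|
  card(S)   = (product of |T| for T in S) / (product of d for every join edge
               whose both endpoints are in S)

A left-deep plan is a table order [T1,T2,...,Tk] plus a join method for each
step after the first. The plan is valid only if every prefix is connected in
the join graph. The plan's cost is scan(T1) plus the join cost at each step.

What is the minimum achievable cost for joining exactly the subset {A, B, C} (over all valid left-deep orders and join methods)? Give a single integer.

2620

Selinger DP over subsets of {A,B,C}:
  {C}: scan cost=50, card=50
  {A}: scan cost=150, card=150
  {B}: scan cost=80, card=80
  {AC}: card=2500; try (C,hash)→900, (A,merge)→1750, (C,merge)→1850, (A,hash)→2500, (C,nl_idx)→3550, (A,nl)→7550 …(+1); best=900 via (C,hash)
  {BC}: card=80; try (C,nl_idx)→640, (C,hash)→760, (B,merge)→1040, (C,merge)→1070, (B,hash)→1220, (B,nl)→4050 …(+1); best=640 via (C,nl_idx)
  {AB}: card=600; try (B,hash)→1420, (A,merge)→2070, (B,merge)→2140, (A,hash)→2560, (A,nl)→12080, (B,nl)→12150; best=1420 via (B,hash)
  {ABC}: card=200; try (C,hash)→2620, (A,merge)→2630, (A,hash)→3120, (B,hash)→4520, (C,nl_idx)→5220, (C,merge)→8370 …(+4); best=2620 via (C,hash)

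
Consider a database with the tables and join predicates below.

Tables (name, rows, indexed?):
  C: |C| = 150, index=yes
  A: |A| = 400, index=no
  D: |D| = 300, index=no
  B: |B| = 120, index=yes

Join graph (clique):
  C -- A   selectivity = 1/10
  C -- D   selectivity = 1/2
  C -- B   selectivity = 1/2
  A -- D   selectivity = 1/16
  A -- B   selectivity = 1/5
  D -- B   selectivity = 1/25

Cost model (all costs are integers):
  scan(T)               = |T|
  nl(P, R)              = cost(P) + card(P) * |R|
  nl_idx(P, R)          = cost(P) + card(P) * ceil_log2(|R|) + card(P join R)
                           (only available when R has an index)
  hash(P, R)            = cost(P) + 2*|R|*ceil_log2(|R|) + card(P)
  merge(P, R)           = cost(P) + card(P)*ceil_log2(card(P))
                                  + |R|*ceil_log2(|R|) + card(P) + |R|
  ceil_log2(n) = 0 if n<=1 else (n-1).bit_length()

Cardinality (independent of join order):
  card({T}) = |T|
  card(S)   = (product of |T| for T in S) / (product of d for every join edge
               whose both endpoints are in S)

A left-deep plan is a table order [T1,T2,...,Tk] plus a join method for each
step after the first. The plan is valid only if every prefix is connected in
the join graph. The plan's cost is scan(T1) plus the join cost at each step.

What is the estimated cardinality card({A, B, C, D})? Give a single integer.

27000

Tables in S: A(400), B(120), C(150), D(300)
Edges inside S: C-A(d=10), C-D(d=2), C-B(d=2), A-D(d=16), A-B(d=5), D-B(d=25)
numerator = 400 * 120 * 150 * 300 = 2160000000
denominator = 10 * 2 * 2 * 16 * 5 * 25 = 80000
card(S) = 2160000000 / 80000 = 27000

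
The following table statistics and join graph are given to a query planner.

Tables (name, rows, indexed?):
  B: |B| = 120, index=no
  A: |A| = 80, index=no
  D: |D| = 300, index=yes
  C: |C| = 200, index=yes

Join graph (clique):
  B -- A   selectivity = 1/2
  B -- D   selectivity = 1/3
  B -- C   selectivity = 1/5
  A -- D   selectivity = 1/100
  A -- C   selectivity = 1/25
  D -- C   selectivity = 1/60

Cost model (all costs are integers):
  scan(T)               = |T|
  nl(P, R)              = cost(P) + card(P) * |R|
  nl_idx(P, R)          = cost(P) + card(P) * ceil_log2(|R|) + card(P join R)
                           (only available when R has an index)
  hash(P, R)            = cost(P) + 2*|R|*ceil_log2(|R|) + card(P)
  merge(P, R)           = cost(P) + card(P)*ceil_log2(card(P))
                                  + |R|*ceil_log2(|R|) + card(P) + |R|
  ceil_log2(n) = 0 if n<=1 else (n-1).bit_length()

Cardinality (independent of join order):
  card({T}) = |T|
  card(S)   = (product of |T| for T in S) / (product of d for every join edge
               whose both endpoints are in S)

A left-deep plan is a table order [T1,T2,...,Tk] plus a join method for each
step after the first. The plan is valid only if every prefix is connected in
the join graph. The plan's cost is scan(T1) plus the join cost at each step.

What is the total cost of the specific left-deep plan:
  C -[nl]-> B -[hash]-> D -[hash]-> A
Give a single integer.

43520

step 1: scan C: cost=200, card=200
step 2: join B via nl
    card(P join B) = 200*120/(5) = 4800
    cost = 200 + 200*120 = 24200
step 3: join D via hash
    card(P join D) = 4800*300/(3*60) = 8000
    cost = 24200 + 2*300*9 + 4800 = 34400
step 4: join A via hash
    card(P join A) = 8000*80/(2*100*25) = 128
    cost = 34400 + 2*80*7 + 8000 = 43520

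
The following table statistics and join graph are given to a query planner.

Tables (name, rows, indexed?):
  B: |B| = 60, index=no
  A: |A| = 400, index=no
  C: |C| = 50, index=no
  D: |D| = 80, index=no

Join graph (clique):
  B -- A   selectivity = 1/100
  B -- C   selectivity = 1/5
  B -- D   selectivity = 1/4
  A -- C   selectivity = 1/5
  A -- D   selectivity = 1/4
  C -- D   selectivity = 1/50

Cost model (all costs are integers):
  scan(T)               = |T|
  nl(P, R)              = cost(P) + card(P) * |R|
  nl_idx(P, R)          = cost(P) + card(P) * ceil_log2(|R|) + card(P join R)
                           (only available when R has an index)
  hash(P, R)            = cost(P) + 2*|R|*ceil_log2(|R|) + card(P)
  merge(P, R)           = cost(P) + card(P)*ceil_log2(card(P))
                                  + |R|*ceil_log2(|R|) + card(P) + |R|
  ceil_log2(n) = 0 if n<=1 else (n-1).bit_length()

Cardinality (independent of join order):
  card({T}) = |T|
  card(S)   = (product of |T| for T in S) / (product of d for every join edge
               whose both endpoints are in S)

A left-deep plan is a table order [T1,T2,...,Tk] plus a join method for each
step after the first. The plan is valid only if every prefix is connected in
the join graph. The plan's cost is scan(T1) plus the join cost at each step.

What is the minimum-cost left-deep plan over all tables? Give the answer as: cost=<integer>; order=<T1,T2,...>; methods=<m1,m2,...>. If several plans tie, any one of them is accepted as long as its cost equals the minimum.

cost=3960; order=A,B,C,D; methods=hash,hash,hash

Selinger DP (subsets sized 1..n):
  {B}: scan cost=60, card=60
  {A}: scan cost=400, card=400
  {C}: scan cost=50, card=50
  {D}: scan cost=80, card=80
  {AB}: card=240; try (B,hash)→1520, (A,merge)→4480, (B,merge)→4820, (A,hash)→7320, (A,nl)→24060, (B,nl)→24400; best=1520 via (B,hash)
  {BC}: card=600; try (C,hash)→720, (B,hash)→820, (B,merge)→820, (C,merge)→830, (B,nl)→3050, (C,nl)→3060; best=720 via (C,hash)
  {BD}: card=1200; try (B,hash)→880, (D,merge)→1120, (B,merge)→1140, (D,hash)→1240, (D,nl)→4860, (B,nl)→4880; best=880 via (B,hash)
  {AC}: card=4000; try (C,hash)→1400, (A,merge)→4400, (C,merge)→4750, (A,hash)→7300, (A,nl)→20050, (C,nl)→20400; best=1400 via (C,hash)
  {AD}: card=8000; try (D,hash)→1920, (A,merge)→4720, (D,merge)→5040, (A,hash)→7360, (A,nl)→32080, (D,nl)→32400; best=1920 via (D,hash)
  {CD}: card=80; try (C,hash)→760, (D,merge)→1040, (C,merge)→1070, (D,hash)→1220, (D,nl)→4050, (C,nl)→4080; best=760 via (C,hash)
  {ABC}: card=480; try (C,hash)→2360, (C,merge)→4030, (B,hash)→6120, (A,hash)→8520, (A,merge)→11320, (C,nl)→13520 …(+3); best=2360 via (C,hash)
  {ABD}: card=1200; try (D,hash)→2880, (D,merge)→4320, (A,hash)→9280, (B,hash)→10640, (A,merge)→19280, (D,nl)→20720 …(+3); best=2880 via (D,hash)
  {BCD}: card=240; try (B,hash)→1560, (B,merge)→1820, (D,hash)→2440, (C,hash)→2680, (B,nl)→5560, (D,merge)→7960 …(+3); best=1560 via (B,hash)
  {ACD}: card=1600; try (A,merge)→5400, (D,hash)→6520, (A,hash)→8040, (C,hash)→10520, (A,nl)→32760, (D,merge)→54040 …(+3); best=5400 via (A,merge)
  {ABCD}: card=48; try (D,hash)→3960, (C,hash)→4680, (B,hash)→7720, (A,merge)→7720, (D,merge)→7800, (A,hash)→9000 …(+6); best=3960 via (D,hash)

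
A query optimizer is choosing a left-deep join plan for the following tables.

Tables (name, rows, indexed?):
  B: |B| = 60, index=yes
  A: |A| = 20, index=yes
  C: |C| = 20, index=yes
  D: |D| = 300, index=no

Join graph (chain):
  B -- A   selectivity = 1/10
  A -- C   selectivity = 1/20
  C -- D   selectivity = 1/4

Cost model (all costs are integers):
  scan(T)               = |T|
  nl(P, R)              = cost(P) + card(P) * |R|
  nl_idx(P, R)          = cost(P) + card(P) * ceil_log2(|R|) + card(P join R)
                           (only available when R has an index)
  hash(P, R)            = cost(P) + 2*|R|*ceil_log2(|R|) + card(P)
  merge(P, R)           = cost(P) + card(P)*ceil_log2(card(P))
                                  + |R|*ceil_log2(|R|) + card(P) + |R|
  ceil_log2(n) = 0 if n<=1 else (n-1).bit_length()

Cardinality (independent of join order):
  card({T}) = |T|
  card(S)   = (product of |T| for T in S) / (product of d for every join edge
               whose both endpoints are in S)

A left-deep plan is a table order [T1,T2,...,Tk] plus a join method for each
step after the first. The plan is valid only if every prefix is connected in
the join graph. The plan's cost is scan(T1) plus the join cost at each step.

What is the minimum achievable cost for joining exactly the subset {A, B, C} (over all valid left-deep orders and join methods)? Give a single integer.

380

Selinger DP over subsets of {A,B,C}:
  {B}: scan cost=60, card=60
  {A}: scan cost=20, card=20
  {C}: scan cost=20, card=20
  {AB}: card=120; try (B,nl_idx)→260, (A,hash)→320, (A,nl_idx)→480, (B,merge)→560, (A,merge)→600, (B,hash)→760 …(+2); best=260 via (B,nl_idx)
  {AC}: card=20; try (C,nl_idx)→140, (A,nl_idx)→140, (C,hash)→240, (A,hash)→240, (C,merge)→260, (A,merge)→260 …(+2); best=140 via (C,nl_idx)
  {ABC}: card=120; try (B,nl_idx)→380, (C,hash)→580, (B,merge)→680, (B,hash)→880, (C,nl_idx)→980, (C,merge)→1340 …(+2); best=380 via (B,nl_idx)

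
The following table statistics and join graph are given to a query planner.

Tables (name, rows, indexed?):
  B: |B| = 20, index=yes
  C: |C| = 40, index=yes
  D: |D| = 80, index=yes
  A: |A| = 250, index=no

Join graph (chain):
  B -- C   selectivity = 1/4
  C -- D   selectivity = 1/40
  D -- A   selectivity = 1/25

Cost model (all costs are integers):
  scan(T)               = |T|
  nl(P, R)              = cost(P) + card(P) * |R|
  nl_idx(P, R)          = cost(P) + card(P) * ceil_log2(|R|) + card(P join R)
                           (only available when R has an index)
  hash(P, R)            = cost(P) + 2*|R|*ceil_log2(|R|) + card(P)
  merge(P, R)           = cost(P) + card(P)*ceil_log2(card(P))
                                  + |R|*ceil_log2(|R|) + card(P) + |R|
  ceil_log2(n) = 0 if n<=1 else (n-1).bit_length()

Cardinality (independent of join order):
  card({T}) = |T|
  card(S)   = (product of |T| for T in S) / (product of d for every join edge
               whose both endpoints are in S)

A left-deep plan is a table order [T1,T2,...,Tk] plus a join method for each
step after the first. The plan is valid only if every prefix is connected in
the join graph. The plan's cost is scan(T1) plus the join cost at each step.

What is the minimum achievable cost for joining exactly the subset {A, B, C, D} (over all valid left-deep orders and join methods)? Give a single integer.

3900

Selinger DP over subsets of {A,B,C,D}:
  {B}: scan cost=20, card=20
  {C}: scan cost=40, card=40
  {D}: scan cost=80, card=80
  {A}: scan cost=250, card=250
  {BC}: card=200; try (B,hash)→280, (C,nl_idx)→340, (C,merge)→420, (B,merge)→440, (B,nl_idx)→440, (C,hash)→520 …(+2); best=280 via (B,hash)
  {CD}: card=80; try (D,nl_idx)→400, (C,hash)→640, (C,nl_idx)→640, (D,merge)→960, (C,merge)→1000, (D,hash)→1200 …(+2); best=400 via (D,nl_idx)
  {AD}: card=800; try (D,hash)→1620, (D,nl_idx)→2800, (A,merge)→2970, (D,merge)→3140, (A,hash)→4160, (A,nl)→20080 …(+1); best=1620 via (D,hash)
  {BCD}: card=400; try (B,hash)→680, (B,merge)→1160, (B,nl_idx)→1200, (D,hash)→1600, (B,nl)→2000, (D,nl_idx)→2080 …(+2); best=680 via (B,hash)
  {ACD}: card=800; try (C,hash)→2900, (A,merge)→3290, (A,hash)→4480, (C,nl_idx)→7220, (C,merge)→10700, (A,nl)→20400 …(+1); best=2900 via (C,hash)
  {ABCD}: card=4000; try (B,hash)→3900, (A,hash)→5080, (A,merge)→6930, (B,nl_idx)→10900, (B,merge)→11820, (B,nl)→18900 …(+1); best=3900 via (B,hash)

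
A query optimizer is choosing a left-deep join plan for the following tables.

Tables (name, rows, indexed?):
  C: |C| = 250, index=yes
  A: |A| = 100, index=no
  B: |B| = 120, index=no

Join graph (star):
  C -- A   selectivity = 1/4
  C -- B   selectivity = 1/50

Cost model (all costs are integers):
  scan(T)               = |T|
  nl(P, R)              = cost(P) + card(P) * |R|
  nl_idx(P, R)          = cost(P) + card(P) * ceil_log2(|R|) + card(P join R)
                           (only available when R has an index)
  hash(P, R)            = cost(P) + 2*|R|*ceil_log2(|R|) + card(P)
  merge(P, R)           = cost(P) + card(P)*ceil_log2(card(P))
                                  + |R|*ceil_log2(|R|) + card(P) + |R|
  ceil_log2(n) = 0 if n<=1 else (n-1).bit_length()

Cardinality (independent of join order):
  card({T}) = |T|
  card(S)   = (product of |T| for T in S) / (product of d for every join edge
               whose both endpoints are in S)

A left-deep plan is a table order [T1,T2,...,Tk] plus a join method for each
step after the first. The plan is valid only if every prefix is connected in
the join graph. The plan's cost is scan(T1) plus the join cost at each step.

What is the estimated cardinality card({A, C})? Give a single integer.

Tables in S: A(100), C(250)
Edges inside S: C-A(d=4)
numerator = 100 * 250 = 25000
denominator = 4 = 4
card(S) = 25000 / 4 = 6250

6250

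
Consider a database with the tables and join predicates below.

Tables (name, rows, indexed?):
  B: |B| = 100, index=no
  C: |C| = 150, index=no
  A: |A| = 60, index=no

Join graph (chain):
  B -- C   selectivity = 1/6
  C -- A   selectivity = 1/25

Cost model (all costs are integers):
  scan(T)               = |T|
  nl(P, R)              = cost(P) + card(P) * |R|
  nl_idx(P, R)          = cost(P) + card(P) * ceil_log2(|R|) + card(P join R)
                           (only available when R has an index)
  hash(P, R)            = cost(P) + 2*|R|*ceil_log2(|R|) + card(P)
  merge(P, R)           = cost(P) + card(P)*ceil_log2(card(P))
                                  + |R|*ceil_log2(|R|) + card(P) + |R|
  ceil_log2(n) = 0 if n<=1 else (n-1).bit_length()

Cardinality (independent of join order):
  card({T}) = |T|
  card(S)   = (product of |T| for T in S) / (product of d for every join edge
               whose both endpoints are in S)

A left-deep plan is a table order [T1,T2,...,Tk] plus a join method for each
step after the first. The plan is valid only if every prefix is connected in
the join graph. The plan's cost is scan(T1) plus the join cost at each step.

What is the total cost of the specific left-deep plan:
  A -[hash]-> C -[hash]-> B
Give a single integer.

4280

step 1: scan A: cost=60, card=60
step 2: join C via hash
    card(P join C) = 60*150/(25) = 360
    cost = 60 + 2*150*8 + 60 = 2520
step 3: join B via hash
    card(P join B) = 360*100/(6) = 6000
    cost = 2520 + 2*100*7 + 360 = 4280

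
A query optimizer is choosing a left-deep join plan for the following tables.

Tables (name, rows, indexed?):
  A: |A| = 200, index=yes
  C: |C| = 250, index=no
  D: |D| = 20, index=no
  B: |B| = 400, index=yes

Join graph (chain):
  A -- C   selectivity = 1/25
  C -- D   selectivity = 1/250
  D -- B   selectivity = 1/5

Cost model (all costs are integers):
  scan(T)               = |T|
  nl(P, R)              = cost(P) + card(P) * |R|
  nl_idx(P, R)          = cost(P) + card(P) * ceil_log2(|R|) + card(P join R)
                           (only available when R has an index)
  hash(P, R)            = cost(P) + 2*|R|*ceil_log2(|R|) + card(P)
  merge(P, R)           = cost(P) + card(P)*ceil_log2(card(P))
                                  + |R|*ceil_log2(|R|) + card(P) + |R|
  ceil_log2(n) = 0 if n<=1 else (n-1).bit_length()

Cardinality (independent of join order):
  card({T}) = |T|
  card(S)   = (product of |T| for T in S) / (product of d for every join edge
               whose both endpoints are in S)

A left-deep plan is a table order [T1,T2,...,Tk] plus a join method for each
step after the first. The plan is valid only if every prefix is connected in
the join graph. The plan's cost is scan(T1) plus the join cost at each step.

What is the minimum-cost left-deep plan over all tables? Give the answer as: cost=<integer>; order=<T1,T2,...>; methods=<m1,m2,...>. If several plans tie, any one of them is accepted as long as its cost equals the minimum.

Selinger DP (subsets sized 1..n):
  {A}: scan cost=200, card=200
  {C}: scan cost=250, card=250
  {D}: scan cost=20, card=20
  {B}: scan cost=400, card=400
  {AC}: card=2000; try (A,hash)→3700, (C,merge)→4250, (A,nl_idx)→4250, (A,merge)→4300, (C,hash)→4400, (C,nl)→50200 …(+1); best=3700 via (A,hash)
  {CD}: card=20; try (D,hash)→700, (C,merge)→2390, (D,merge)→2620, (C,hash)→4040, (C,nl)→5020, (D,nl)→5250; best=700 via (D,hash)
  {BD}: card=1600; try (D,hash)→1000, (B,nl_idx)→1800, (B,merge)→4140, (D,merge)→4520, (B,hash)→7240, (B,nl)→8020 …(+1); best=1000 via (D,hash)
  {ACD}: card=160; try (A,nl_idx)→1020, (A,merge)→2620, (A,hash)→3920, (A,nl)→4700, (D,hash)→5900, (D,merge)→27820 …(+1); best=1020 via (A,nl_idx)
  {BCD}: card=1600; try (B,nl_idx)→2480, (B,merge)→4820, (C,hash)→6600, (B,hash)→7920, (B,nl)→8700, (C,merge)→22450 …(+1); best=2480 via (B,nl_idx)
  {ABCD}: card=12800; try (B,merge)→6460, (A,hash)→7280, (B,hash)→8380, (B,nl_idx)→15260, (A,merge)→23480, (A,nl_idx)→28080 …(+2); best=6460 via (B,merge)

cost=6460; order=C,D,A,B; methods=hash,nl_idx,merge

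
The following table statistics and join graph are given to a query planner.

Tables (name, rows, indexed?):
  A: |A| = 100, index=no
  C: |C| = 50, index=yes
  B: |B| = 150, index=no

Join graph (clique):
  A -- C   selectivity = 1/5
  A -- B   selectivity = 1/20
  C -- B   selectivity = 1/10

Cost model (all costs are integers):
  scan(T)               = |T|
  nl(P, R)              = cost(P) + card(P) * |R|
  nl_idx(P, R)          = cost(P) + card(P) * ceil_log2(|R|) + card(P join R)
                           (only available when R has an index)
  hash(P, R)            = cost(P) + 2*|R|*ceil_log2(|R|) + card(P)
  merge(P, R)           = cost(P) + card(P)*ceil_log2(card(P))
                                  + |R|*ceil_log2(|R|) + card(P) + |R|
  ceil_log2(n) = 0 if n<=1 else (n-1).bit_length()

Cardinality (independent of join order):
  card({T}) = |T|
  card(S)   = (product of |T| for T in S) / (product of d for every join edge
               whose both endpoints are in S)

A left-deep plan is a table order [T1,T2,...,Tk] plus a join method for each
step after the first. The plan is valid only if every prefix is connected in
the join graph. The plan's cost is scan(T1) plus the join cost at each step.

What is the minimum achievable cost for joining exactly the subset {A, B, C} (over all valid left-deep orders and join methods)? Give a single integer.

Selinger DP over subsets of {A,B,C}:
  {A}: scan cost=100, card=100
  {C}: scan cost=50, card=50
  {B}: scan cost=150, card=150
  {AC}: card=1000; try (C,hash)→800, (A,merge)→1200, (C,merge)→1250, (A,hash)→1500, (C,nl_idx)→1700, (A,nl)→5050 …(+1); best=800 via (C,hash)
  {AB}: card=750; try (A,hash)→1700, (B,merge)→2250, (A,merge)→2300, (B,hash)→2600, (B,nl)→15100, (A,nl)→15150; best=1700 via (A,hash)
  {BC}: card=750; try (C,hash)→900, (B,merge)→1750, (C,nl_idx)→1800, (C,merge)→1850, (B,hash)→2500, (B,nl)→7550 …(+1); best=900 via (C,hash)
  {ABC}: card=750; try (C,hash)→3050, (A,hash)→3050, (B,hash)→4200, (C,nl_idx)→6950, (A,merge)→9950, (C,merge)→10300 …(+4); best=3050 via (C,hash)

3050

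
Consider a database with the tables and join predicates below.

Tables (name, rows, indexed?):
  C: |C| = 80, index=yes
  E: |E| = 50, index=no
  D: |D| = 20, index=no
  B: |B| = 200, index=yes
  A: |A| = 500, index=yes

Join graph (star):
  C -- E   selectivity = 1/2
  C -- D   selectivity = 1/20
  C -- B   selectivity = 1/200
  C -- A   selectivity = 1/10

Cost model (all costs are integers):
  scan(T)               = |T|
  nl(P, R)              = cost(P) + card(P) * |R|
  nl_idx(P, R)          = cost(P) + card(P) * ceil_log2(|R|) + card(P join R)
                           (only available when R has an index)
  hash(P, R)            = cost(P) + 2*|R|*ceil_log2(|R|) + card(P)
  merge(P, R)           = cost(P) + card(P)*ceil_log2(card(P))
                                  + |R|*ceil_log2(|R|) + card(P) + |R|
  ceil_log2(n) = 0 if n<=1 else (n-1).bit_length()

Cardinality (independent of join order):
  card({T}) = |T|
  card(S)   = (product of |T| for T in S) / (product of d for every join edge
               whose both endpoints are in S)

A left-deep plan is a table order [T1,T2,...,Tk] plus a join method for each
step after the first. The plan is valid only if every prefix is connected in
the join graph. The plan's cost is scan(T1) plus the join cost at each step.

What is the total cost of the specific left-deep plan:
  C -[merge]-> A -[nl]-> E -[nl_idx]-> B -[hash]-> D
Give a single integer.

1205920

step 1: scan C: cost=80, card=80
step 2: join A via merge
    card(P join A) = 80*500/(10) = 4000
    cost = 80 + 80*7 + 500*9 + 80 + 500 = 5720
step 3: join E via nl
    card(P join E) = 4000*50/(2) = 100000
    cost = 5720 + 4000*50 = 205720
step 4: join B via nl_idx
    card(P join B) = 100000*200/(200) = 100000
    cost = 205720 + 100000*8 + 100000 = 1105720
step 5: join D via hash
    card(P join D) = 100000*20/(20) = 100000
    cost = 1105720 + 2*20*5 + 100000 = 1205920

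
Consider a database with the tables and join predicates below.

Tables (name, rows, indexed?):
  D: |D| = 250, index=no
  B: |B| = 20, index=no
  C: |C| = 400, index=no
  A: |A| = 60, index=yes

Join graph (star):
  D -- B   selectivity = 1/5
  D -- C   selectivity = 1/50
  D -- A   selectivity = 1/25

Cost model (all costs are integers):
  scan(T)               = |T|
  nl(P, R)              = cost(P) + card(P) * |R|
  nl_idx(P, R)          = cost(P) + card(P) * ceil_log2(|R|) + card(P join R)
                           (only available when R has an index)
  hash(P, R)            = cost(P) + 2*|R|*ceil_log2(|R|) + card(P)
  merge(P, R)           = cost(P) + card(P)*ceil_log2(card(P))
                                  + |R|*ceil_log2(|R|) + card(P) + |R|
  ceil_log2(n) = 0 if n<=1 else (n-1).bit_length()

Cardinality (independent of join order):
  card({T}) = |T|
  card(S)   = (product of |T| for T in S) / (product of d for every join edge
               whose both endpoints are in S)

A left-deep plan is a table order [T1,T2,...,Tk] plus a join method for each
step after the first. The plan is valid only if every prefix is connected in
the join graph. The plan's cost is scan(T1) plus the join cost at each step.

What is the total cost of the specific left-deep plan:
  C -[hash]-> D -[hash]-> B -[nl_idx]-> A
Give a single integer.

74200

step 1: scan C: cost=400, card=400
step 2: join D via hash
    card(P join D) = 400*250/(50) = 2000
    cost = 400 + 2*250*8 + 400 = 4800
step 3: join B via hash
    card(P join B) = 2000*20/(5) = 8000
    cost = 4800 + 2*20*5 + 2000 = 7000
step 4: join A via nl_idx
    card(P join A) = 8000*60/(25) = 19200
    cost = 7000 + 8000*6 + 19200 = 74200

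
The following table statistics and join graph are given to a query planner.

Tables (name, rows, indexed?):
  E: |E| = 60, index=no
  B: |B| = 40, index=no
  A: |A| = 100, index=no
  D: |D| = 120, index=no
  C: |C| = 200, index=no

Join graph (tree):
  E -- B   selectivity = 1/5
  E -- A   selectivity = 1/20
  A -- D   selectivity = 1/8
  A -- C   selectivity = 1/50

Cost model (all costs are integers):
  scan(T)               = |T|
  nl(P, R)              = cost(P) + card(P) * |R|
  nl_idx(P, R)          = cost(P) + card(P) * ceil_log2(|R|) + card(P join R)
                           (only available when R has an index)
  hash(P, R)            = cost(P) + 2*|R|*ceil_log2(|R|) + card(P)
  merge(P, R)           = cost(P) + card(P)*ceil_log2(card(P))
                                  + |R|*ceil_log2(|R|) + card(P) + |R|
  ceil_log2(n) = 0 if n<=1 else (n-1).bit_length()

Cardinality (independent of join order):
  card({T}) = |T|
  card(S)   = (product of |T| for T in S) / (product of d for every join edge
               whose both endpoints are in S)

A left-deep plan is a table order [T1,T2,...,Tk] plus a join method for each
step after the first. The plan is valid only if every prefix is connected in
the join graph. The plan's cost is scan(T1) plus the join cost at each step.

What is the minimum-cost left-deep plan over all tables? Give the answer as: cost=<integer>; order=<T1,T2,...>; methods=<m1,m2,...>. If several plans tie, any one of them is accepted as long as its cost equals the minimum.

cost=15880; order=C,A,E,B,D; methods=hash,hash,hash,hash

Selinger DP (subsets sized 1..n):
  {E}: scan cost=60, card=60
  {B}: scan cost=40, card=40
  {A}: scan cost=100, card=100
  {D}: scan cost=120, card=120
  {C}: scan cost=200, card=200
  {BE}: card=480; try (B,hash)→600, (E,merge)→740, (B,merge)→760, (E,hash)→800, (E,nl)→2440, (B,nl)→2460; best=600 via (B,hash)
  {AE}: card=300; try (E,hash)→920, (A,merge)→1280, (E,merge)→1320, (A,hash)→1520, (A,nl)→6060, (E,nl)→6100; best=920 via (E,hash)
  {AD}: card=1500; try (A,hash)→1640, (D,merge)→1860, (D,hash)→1880, (A,merge)→1880, (D,nl)→12100, (A,nl)→12120; best=1640 via (A,hash)
  {AC}: card=400; try (A,hash)→1800, (C,merge)→2700, (A,merge)→2800, (C,hash)→3400, (C,nl)→20100, (A,nl)→20200; best=1800 via (A,hash)
  {ABE}: card=2400; try (B,hash)→1700, (A,hash)→2480, (B,merge)→4200, (A,merge)→6200, (B,nl)→12920, (A,nl)→48600; best=1700 via (B,hash)
  {ADE}: card=4500; try (D,hash)→2900, (E,hash)→3860, (D,merge)→4880, (E,merge)→20060, (D,nl)→36920, (E,nl)→91640; best=2900 via (D,hash)
  {ACE}: card=1200; try (E,hash)→2920, (C,hash)→4420, (C,merge)→5720, (E,merge)→6220, (E,nl)→25800, (C,nl)→60920; best=2920 via (E,hash)
  {ACD}: card=6000; try (D,hash)→3880, (C,hash)→6340, (D,merge)→6760, (C,merge)→21440, (D,nl)→49800, (C,nl)→301640; best=3880 via (D,hash)
  {ABDE}: card=36000; try (D,hash)→5780, (B,hash)→7880, (D,merge)→33860, (B,merge)→66180, (B,nl)→182900, (D,nl)→289700; best=5780 via (D,hash)
  {ABCE}: card=9600; try (B,hash)→4600, (C,hash)→7300, (B,merge)→17600, (C,merge)→34700, (B,nl)→50920, (C,nl)→481700; best=4600 via (B,hash)
  {ACDE}: card=18000; try (D,hash)→5800, (E,hash)→10600, (C,hash)→10600, (D,merge)→18280, (C,merge)→67700, (E,merge)→88300 …(+3); best=5800 via (D,hash)
  {ABCDE}: card=144000; try (D,hash)→15880, (B,hash)→24280, (C,hash)→44980, (D,merge)→149560, (B,merge)→294080, (C,merge)→619580 …(+3); best=15880 via (D,hash)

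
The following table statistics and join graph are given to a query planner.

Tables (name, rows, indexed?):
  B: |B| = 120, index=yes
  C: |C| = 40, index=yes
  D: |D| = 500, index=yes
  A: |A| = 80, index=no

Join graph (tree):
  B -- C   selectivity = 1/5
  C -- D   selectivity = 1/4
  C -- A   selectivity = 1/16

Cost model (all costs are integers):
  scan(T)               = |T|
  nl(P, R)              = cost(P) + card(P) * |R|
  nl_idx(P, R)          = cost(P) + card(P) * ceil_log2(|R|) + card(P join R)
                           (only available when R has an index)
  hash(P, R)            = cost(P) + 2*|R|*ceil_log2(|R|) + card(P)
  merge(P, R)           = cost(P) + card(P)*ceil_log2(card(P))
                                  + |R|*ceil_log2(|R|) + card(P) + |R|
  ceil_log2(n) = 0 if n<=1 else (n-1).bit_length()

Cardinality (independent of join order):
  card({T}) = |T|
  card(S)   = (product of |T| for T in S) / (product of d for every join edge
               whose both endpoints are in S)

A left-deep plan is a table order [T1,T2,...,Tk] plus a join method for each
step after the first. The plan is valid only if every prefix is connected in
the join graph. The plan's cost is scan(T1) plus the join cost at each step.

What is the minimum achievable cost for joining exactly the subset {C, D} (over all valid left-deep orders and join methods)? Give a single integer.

1480

Selinger DP over subsets of {C,D}:
  {C}: scan cost=40, card=40
  {D}: scan cost=500, card=500
  {CD}: card=5000; try (C,hash)→1480, (D,merge)→5320, (D,nl_idx)→5400, (C,merge)→5780, (C,nl_idx)→8500, (D,hash)→9080 …(+2); best=1480 via (C,hash)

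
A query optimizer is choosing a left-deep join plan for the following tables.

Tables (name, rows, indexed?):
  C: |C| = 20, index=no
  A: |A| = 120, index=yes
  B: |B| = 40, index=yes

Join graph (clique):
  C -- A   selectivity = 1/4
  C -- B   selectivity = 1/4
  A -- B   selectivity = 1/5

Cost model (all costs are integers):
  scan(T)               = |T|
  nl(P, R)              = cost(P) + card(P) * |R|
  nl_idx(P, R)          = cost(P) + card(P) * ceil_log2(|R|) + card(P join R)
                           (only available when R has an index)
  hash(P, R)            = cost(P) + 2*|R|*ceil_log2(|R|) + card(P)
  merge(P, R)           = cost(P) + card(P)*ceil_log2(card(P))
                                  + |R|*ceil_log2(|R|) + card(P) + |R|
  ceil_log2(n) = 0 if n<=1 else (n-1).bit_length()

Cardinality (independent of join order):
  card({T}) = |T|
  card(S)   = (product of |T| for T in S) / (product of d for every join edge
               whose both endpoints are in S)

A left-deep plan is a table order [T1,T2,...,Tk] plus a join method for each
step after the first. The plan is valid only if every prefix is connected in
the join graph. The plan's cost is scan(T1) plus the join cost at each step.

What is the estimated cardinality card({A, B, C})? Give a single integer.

1200

Tables in S: A(120), B(40), C(20)
Edges inside S: C-A(d=4), C-B(d=4), A-B(d=5)
numerator = 120 * 40 * 20 = 96000
denominator = 4 * 4 * 5 = 80
card(S) = 96000 / 80 = 1200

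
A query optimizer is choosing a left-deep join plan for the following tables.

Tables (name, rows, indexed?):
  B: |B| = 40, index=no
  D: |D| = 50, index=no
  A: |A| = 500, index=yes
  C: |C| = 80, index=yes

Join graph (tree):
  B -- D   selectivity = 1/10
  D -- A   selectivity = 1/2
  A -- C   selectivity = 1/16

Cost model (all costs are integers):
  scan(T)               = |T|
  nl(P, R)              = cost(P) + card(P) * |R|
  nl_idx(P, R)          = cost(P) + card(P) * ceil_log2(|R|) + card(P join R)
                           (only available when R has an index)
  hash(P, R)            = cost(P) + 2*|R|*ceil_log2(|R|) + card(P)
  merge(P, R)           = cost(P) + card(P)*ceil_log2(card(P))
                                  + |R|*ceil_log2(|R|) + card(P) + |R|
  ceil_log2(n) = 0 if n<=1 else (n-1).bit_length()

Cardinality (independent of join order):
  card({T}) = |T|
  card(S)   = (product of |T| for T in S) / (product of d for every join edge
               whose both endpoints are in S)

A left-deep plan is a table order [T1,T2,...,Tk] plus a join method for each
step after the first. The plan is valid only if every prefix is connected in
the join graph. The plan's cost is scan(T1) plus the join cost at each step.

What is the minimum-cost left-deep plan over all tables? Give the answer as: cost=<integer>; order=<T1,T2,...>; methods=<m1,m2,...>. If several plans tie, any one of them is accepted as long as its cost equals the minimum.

cost=58500; order=D,B,A,C; methods=hash,merge,hash

Selinger DP (subsets sized 1..n):
  {B}: scan cost=40, card=40
  {D}: scan cost=50, card=50
  {A}: scan cost=500, card=500
  {C}: scan cost=80, card=80
  {BD}: card=200; try (B,hash)→580, (D,merge)→670, (D,hash)→680, (B,merge)→680, (D,nl)→2040, (B,nl)→2050; best=580 via (B,hash)
  {AD}: card=12500; try (D,hash)→1600, (A,merge)→5400, (D,merge)→5850, (A,hash)→9100, (A,nl_idx)→13000, (A,nl)→25050 …(+1); best=1600 via (D,hash)
  {AC}: card=2500; try (C,hash)→2120, (A,nl_idx)→3300, (A,merge)→5720, (C,merge)→6140, (C,nl_idx)→6500, (A,hash)→9160 …(+2); best=2120 via (C,hash)
  {ABD}: card=50000; try (A,merge)→7380, (A,hash)→9780, (B,hash)→14580, (A,nl_idx)→52380, (A,nl)→100580, (B,merge)→189380 …(+1); best=7380 via (A,merge)
  {ACD}: card=62500; try (D,hash)→5220, (C,hash)→15220, (D,merge)→34970, (D,nl)→127120, (C,nl_idx)→151600, (C,merge)→189740 …(+1); best=5220 via (D,hash)
  {ABCD}: card=250000; try (C,hash)→58500, (B,hash)→68200, (C,nl_idx)→607380, (C,merge)→858020, (B,merge)→1068000, (B,nl)→2505220 …(+1); best=58500 via (C,hash)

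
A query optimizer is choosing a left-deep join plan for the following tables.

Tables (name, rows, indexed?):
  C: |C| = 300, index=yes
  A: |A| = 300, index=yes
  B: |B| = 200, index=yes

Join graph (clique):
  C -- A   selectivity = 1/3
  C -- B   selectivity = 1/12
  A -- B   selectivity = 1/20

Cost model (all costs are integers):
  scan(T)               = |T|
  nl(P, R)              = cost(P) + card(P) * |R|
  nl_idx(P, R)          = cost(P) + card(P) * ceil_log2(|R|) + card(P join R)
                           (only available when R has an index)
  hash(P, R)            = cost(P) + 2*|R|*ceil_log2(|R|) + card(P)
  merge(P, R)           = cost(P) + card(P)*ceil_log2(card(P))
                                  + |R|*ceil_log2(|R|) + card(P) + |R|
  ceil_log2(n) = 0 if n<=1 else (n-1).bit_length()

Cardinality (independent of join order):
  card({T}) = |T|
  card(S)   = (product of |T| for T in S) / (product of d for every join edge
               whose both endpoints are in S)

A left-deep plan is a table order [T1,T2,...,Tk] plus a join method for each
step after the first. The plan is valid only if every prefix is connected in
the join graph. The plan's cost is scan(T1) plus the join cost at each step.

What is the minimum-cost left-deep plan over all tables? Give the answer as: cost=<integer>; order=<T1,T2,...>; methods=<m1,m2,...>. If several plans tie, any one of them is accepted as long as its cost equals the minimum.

Selinger DP (subsets sized 1..n):
  {C}: scan cost=300, card=300
  {A}: scan cost=300, card=300
  {B}: scan cost=200, card=200
  {AC}: card=30000; try (C,hash)→6000, (A,hash)→6000, (C,merge)→6300, (A,merge)→6300, (C,nl_idx)→33000, (A,nl_idx)→33000 …(+2); best=6000 via (C,hash)
  {BC}: card=5000; try (B,hash)→3800, (C,merge)→5000, (B,merge)→5100, (C,hash)→5800, (C,nl_idx)→7000, (B,nl_idx)→7700 …(+2); best=3800 via (B,hash)
  {AB}: card=3000; try (B,hash)→3800, (A,merge)→5000, (A,nl_idx)→5000, (B,merge)→5100, (B,nl_idx)→5700, (A,hash)→5800 …(+2); best=3800 via (B,hash)
  {ABC}: card=25000; try (C,hash)→12200, (A,hash)→14200, (B,hash)→39200, (C,merge)→45800, (C,nl_idx)→55800, (A,nl_idx)→73800 …(+6); best=12200 via (C,hash)

cost=12200; order=A,B,C; methods=hash,hash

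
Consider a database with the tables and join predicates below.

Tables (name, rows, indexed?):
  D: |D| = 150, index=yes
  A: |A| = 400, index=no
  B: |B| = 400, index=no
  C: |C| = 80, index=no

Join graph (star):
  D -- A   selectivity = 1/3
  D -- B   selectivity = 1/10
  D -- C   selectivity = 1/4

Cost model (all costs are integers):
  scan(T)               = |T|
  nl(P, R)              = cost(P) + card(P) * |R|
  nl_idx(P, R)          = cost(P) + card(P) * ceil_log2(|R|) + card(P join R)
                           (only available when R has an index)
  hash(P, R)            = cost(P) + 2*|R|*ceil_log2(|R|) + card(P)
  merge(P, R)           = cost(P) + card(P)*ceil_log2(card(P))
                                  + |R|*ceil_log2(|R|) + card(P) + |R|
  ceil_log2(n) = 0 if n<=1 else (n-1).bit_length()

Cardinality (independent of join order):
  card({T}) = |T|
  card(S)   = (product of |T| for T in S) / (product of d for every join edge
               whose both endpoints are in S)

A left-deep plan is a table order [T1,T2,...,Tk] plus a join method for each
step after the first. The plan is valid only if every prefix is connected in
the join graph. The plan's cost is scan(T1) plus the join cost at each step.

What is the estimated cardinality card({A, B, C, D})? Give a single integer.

Tables in S: A(400), B(400), C(80), D(150)
Edges inside S: D-A(d=3), D-B(d=10), D-C(d=4)
numerator = 400 * 400 * 80 * 150 = 1920000000
denominator = 3 * 10 * 4 = 120
card(S) = 1920000000 / 120 = 16000000

16000000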